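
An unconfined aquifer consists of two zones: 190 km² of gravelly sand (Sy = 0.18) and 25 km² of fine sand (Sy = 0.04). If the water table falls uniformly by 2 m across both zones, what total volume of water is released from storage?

A₁ = 190 km² = 1.9 × 10^8 m²; A₂ = 25 km² = 2.5 × 10^7 m²
ΔV₁ = 0.18 × 1.9 × 10^8 × 2 = 6.84 × 10^7 m³
ΔV₂ = 0.04 × 2.5 × 10^7 × 2 = 2 × 10^6 m³
ΔV = ΔV₁ + ΔV₂ = 7.04 × 10^7 m³

ΔV ≈ 7.04 × 10^7 m³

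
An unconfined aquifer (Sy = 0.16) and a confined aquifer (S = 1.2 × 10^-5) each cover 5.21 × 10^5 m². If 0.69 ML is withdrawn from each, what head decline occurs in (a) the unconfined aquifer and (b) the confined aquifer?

Δh_u ≈ 0.00828 m; Δh_c ≈ 110 m

ΔV = 0.69 ML = 690 m³
Unconfined: Δh_u = ΔV/(Sy·A) = 690/(0.16 × 5.21 × 10^5) = 0.008277 m
Confined: Δh_c = ΔV/(S·A) = 690/(1.2 × 10^-5 × 5.21 × 10^5) = 110.4 m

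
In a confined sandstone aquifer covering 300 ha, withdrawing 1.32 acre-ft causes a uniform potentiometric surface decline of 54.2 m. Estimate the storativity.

S ≈ 1 × 10^-5

A = 300 ha = 3 × 10^6 m²
ΔV = 1.32 acre-ft = 1628 m³
S = ΔV / (A × Δh) = 1628 m³ / (3 × 10^6 m² × 54.2 m) = 1.001 × 10^-5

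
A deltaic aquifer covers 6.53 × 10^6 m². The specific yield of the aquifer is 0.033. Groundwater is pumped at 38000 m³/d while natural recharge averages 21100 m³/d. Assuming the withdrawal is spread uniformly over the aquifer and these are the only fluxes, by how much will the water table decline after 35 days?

Net abstraction = 38000 − 21100 = 16900 m³/d
ΔV = Q × t = 16900 m³/d × 35 d = 5.915 × 10^5 m³
Δh = ΔV / (Sy × A) = 5.915 × 10^5 / (0.033 × 6.53 × 10^6) = 2.745 m

Δh ≈ 2.74 m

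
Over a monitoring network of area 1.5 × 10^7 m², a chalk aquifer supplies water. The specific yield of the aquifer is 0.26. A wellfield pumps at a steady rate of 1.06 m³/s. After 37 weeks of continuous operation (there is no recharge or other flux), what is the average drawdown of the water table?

Δh ≈ 6.08 m

Q = 1.06 m³/s = 91580 m³/d
t = 37 weeks = 259 d
ΔV = Q × t = 91580 m³/d × 259 d = 2.372 × 10^7 m³
Δh = ΔV / (Sy × A) = 2.372 × 10^7 / (0.26 × 1.5 × 10^7) = 6.082 m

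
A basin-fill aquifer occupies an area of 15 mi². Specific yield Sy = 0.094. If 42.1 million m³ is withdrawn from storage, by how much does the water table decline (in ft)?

A = 15 mi² = 3.885 × 10^7 m²
ΔV = 42.1 million m³ = 4.21 × 10^7 m³
Δh = ΔV / (Sy × A) = 4.21 × 10^7 m³ / (0.094 × 3.885 × 10^7 m²) = 11.53 m
Δh = 11.53 m = 37.82 ft

Δh ≈ 37.8 ft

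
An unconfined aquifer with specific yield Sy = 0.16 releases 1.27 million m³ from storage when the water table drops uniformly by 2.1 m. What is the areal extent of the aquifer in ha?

ΔV = 1.27 million m³ = 1.27 × 10^6 m³
A = ΔV / (Sy × Δh) = 1.27 × 10^6 / (0.16 × 2.1) = 3.78 × 10^6 m²
A = 3.78 × 10^6 m² = 378 ha

A ≈ 378 ha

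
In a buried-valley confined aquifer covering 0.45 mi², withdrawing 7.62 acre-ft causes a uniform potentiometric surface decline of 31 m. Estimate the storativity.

A = 0.45 mi² = 1.165 × 10^6 m²
ΔV = 7.62 acre-ft = 9399 m³
S = ΔV / (A × Δh) = 9399 m³ / (1.165 × 10^6 m² × 31 m) = 2.601 × 10^-4

S ≈ 2.6 × 10^-4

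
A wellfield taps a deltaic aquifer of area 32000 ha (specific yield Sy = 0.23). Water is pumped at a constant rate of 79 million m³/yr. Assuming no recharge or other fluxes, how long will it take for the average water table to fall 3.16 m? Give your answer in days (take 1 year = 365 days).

t ≈ 1070 days

A = 32000 ha = 3.2 × 10^8 m²
ΔV = Sy × A × Δh = 0.23 × 3.2 × 10^8 × 3.16 = 2.326 × 10^8 m³
Q = 79 million m³/yr = 2.164 × 10^5 m³/d
t = ΔV / Q = 2.326 × 10^8 m³ / 2.164 × 10^5 m³/d = 1075 d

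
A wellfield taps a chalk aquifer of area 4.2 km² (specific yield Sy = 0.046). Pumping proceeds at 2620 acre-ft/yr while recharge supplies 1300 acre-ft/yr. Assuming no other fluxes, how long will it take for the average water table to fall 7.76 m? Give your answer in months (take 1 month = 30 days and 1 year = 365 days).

A = 4.2 km² = 4.2 × 10^6 m²
ΔV = Sy × A × Δh = 0.046 × 4.2 × 10^6 × 7.76 = 1.499 × 10^6 m³
Net withdrawal = 2620 − 1300 = 1320 acre-ft/yr = 4461 m³/d
t = ΔV / Q = 1.499 × 10^6 m³ / 4461 m³/d = 336.1 d
t = 336.1 d ≈ 11.2 months

t ≈ 11.2 months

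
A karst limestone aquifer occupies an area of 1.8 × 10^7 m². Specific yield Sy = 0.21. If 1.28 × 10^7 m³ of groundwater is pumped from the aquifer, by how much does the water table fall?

Δh = ΔV / (Sy × A) = 1.28 × 10^7 m³ / (0.21 × 1.8 × 10^7 m²) = 3.386 m

Δh ≈ 3.39 m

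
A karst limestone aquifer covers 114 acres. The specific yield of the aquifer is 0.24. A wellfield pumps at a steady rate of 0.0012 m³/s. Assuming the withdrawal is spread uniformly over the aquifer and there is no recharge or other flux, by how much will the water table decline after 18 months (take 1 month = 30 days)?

Δh ≈ 0.506 m

A = 114 acres = 4.613 × 10^5 m²
Q = 0.0012 m³/s = 103.7 m³/d
t = 18 months = 540 d
ΔV = Q × t = 103.7 m³/d × 540 d = 55990 m³
Δh = ΔV / (Sy × A) = 55990 / (0.24 × 4.613 × 10^5) = 0.5057 m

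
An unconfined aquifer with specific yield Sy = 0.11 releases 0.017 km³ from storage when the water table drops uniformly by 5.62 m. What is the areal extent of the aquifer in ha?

A ≈ 2750 ha

ΔV = 0.017 km³ = 1.7 × 10^7 m³
A = ΔV / (Sy × Δh) = 1.7 × 10^7 / (0.11 × 5.62) = 2.75 × 10^7 m²
A = 2.75 × 10^7 m² = 2750 ha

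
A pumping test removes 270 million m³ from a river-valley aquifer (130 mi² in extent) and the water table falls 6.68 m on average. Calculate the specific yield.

A = 130 mi² = 3.367 × 10^8 m²
ΔV = 270 million m³ = 2.7 × 10^8 m³
Sy = ΔV / (A × Δh) = 2.7 × 10^8 m³ / (3.367 × 10^8 m² × 6.68 m) = 0.12

Sy ≈ 0.12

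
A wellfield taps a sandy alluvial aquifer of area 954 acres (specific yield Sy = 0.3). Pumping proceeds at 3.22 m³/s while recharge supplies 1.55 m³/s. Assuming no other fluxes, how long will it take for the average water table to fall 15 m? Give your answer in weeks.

A = 954 acres = 3.861 × 10^6 m²
ΔV = Sy × A × Δh = 0.3 × 3.861 × 10^6 × 15 = 1.737 × 10^7 m³
Net withdrawal = 3.22 − 1.55 = 1.67 m³/s = 1.443 × 10^5 m³/d
t = ΔV / Q = 1.737 × 10^7 m³ / 1.443 × 10^5 m³/d = 120.4 d
t = 120.4 d ≈ 17.2 weeks

t ≈ 17.2 weeks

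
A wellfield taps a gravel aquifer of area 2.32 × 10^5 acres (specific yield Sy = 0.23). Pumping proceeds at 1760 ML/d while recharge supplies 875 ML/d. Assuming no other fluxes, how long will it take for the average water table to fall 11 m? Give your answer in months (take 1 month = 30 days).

A = 2.32 × 10^5 acres = 9.389 × 10^8 m²
ΔV = Sy × A × Δh = 0.23 × 9.389 × 10^8 × 11 = 2.375 × 10^9 m³
Net withdrawal = 1760 − 875 = 885 ML/d = 8.85 × 10^5 m³/d
t = ΔV / Q = 2.375 × 10^9 m³ / 8.85 × 10^5 m³/d = 2684 d
t = 2684 d ≈ 89.47 months

t ≈ 89.5 months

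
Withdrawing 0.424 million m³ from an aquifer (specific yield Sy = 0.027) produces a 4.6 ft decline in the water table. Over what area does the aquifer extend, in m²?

Δh = 4.6 ft = 1.402 m
ΔV = 0.424 million m³ = 4.24 × 10^5 m³
A = ΔV / (Sy × Δh) = 4.24 × 10^5 / (0.027 × 1.402) = 1.12 × 10^7 m²

A ≈ 1.12 × 10^7 m²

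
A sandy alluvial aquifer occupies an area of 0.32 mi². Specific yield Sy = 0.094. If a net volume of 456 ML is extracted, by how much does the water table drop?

A = 0.32 mi² = 8.288 × 10^5 m²
ΔV = 456 ML = 4.56 × 10^5 m³
Δh = ΔV / (Sy × A) = 4.56 × 10^5 m³ / (0.094 × 8.288 × 10^5 m²) = 5.853 m

Δh ≈ 5.85 m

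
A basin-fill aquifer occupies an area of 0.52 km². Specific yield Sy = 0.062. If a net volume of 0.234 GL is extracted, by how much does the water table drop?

A = 0.52 km² = 5.2 × 10^5 m²
ΔV = 0.234 GL = 2.34 × 10^5 m³
Δh = ΔV / (Sy × A) = 2.34 × 10^5 m³ / (0.062 × 5.2 × 10^5 m²) = 7.258 m

Δh ≈ 7.26 m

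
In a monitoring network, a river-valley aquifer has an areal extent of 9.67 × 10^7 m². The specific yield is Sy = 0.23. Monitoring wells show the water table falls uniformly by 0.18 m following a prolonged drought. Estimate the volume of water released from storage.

ΔV = Sy × A × Δh = 0.23 × 9.67 × 10^7 m² × 0.18 m = 4.003 × 10^6 m³

ΔV ≈ 4 × 10^6 m³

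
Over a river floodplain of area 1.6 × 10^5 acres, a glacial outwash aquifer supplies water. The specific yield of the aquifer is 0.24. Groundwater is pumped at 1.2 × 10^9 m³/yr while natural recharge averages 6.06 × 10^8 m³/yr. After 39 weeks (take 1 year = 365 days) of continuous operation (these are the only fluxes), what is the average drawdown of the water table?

Δh ≈ 2.86 m

A = 1.6 × 10^5 acres = 6.475 × 10^8 m²
Net abstraction = 1.2 × 10^9 − 6.06 × 10^8 = 5.94 × 10^8 m³/yr
Q_net = 5.94 × 10^8 m³/yr = 1.627 × 10^6 m³/d
t = 39 weeks = 273 d
ΔV = Q × t = 1.627 × 10^6 m³/d × 273 d = 4.443 × 10^8 m³
Δh = ΔV / (Sy × A) = 4.443 × 10^8 / (0.24 × 6.475 × 10^8) = 2.859 m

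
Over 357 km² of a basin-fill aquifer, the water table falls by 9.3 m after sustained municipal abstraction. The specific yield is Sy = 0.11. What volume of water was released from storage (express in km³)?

A = 357 km² = 3.57 × 10^8 m²
ΔV = Sy × A × Δh = 0.11 × 3.57 × 10^8 m² × 9.3 m = 3.652 × 10^8 m³
ΔV = 3.652 × 10^8 m³ = 0.3652 km³

ΔV ≈ 0.365 km³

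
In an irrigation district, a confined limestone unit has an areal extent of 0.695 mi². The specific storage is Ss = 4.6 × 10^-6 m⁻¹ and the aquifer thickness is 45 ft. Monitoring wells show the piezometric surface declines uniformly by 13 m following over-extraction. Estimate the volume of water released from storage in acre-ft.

ΔV ≈ 1.2 acre-ft

b = 45 ft = 13.72 m
S = Ss × b = 4.6 × 10^-6 m⁻¹ × 13.72 m = 6.309 × 10^-5
A = 0.695 mi² = 1.8 × 10^6 m²
ΔV = S × A × Δh = 6.309 × 10^-5 × 1.8 × 10^6 m² × 13 m = 1476 m³
ΔV = 1476 m³ = 1.197 acre-ft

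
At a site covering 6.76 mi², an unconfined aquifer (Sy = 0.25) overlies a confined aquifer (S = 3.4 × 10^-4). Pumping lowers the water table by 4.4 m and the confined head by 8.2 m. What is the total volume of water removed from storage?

ΔV ≈ 1.93 × 10^7 m³

A = 6.76 mi² = 1.751 × 10^7 m²
Unconfined: ΔV_u = Sy × A × Δh_u = 0.25 × 1.751 × 10^7 × 4.4 = 1.926 × 10^7 m³
Confined: ΔV_c = S × A × Δh_c = 3.4 × 10^-4 × 1.751 × 10^7 × 8.2 = 48810 m³
Total ΔV = 1.926 × 10^7 + 48810 = 1.931 × 10^7 m³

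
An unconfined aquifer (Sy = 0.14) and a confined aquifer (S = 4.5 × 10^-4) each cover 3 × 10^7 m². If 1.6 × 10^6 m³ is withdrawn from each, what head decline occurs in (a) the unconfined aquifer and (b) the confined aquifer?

Δh_u ≈ 0.381 m; Δh_c ≈ 119 m

Unconfined: Δh_u = ΔV/(Sy·A) = 1.6 × 10^6/(0.14 × 3 × 10^7) = 0.381 m
Confined: Δh_c = ΔV/(S·A) = 1.6 × 10^6/(4.5 × 10^-4 × 3 × 10^7) = 118.5 m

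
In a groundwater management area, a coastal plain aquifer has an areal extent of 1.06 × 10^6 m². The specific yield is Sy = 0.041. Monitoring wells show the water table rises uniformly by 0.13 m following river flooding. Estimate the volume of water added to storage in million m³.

ΔV ≈ 0.00565 million m³

ΔV = Sy × A × Δh = 0.041 × 1.06 × 10^6 m² × 0.13 m = 5650 m³
ΔV = 5650 m³ = 0.00565 million m³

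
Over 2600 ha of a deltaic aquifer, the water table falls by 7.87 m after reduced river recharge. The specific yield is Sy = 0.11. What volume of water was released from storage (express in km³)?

A = 2600 ha = 2.6 × 10^7 m²
ΔV = Sy × A × Δh = 0.11 × 2.6 × 10^7 m² × 7.87 m = 2.251 × 10^7 m³
ΔV = 2.251 × 10^7 m³ = 0.02251 km³

ΔV ≈ 0.0225 km³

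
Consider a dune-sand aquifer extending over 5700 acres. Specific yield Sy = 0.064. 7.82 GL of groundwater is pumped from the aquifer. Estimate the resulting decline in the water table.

A = 5700 acres = 2.307 × 10^7 m²
ΔV = 7.82 GL = 7.82 × 10^6 m³
Δh = ΔV / (Sy × A) = 7.82 × 10^6 m³ / (0.064 × 2.307 × 10^7 m²) = 5.297 m

Δh ≈ 5.3 m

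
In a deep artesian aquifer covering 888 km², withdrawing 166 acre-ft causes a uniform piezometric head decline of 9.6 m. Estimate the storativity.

A = 888 km² = 8.88 × 10^8 m²
ΔV = 166 acre-ft = 2.048 × 10^5 m³
S = ΔV / (A × Δh) = 2.048 × 10^5 m³ / (8.88 × 10^8 m² × 9.6 m) = 2.402 × 10^-5

S ≈ 2.4 × 10^-5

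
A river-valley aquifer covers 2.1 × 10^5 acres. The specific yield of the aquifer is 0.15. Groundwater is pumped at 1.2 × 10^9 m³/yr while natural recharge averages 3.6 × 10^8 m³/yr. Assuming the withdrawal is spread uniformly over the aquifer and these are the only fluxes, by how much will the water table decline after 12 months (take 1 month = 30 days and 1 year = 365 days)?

Δh ≈ 6.5 m

A = 2.1 × 10^5 acres = 8.498 × 10^8 m²
Net abstraction = 1.2 × 10^9 − 3.6 × 10^8 = 8.4 × 10^8 m³/yr
Q_net = 8.4 × 10^8 m³/yr = 2.301 × 10^6 m³/d
t = 12 months = 360 d
ΔV = Q × t = 2.301 × 10^6 m³/d × 360 d = 8.285 × 10^8 m³
Δh = ΔV / (Sy × A) = 8.285 × 10^8 / (0.15 × 8.498 × 10^8) = 6.499 m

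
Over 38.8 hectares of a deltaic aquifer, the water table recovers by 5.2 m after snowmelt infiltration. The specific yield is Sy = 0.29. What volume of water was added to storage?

ΔV ≈ 5.85 × 10^5 m³

A = 38.8 hectares = 3.88 × 10^5 m²
ΔV = Sy × A × Δh = 0.29 × 3.88 × 10^5 m² × 5.2 m = 5.851 × 10^5 m³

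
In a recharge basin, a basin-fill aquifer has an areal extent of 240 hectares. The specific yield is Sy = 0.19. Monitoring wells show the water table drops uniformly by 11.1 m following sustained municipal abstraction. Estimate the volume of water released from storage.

A = 240 hectares = 2.4 × 10^6 m²
ΔV = Sy × A × Δh = 0.19 × 2.4 × 10^6 m² × 11.1 m = 5.062 × 10^6 m³

ΔV ≈ 5.06 × 10^6 m³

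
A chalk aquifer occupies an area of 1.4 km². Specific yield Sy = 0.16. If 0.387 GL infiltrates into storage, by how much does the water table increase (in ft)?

Δh ≈ 5.67 ft

A = 1.4 km² = 1.4 × 10^6 m²
ΔV = 0.387 GL = 3.87 × 10^5 m³
Δh = ΔV / (Sy × A) = 3.87 × 10^5 m³ / (0.16 × 1.4 × 10^6 m²) = 1.728 m
Δh = 1.728 m = 5.668 ft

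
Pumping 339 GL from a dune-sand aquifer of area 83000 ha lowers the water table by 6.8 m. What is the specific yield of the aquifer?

Sy ≈ 0.06

A = 83000 ha = 8.3 × 10^8 m²
ΔV = 339 GL = 3.39 × 10^8 m³
Sy = ΔV / (A × Δh) = 3.39 × 10^8 m³ / (8.3 × 10^8 m² × 6.8 m) = 0.06006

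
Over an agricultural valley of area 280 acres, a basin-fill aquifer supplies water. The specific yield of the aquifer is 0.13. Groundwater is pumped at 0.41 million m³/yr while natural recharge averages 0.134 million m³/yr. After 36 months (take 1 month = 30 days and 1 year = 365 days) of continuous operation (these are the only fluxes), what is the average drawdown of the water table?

A = 280 acres = 1.133 × 10^6 m²
Net abstraction = 0.41 − 0.134 = 0.276 million m³/yr
Q_net = 0.276 million m³/yr = 756.2 m³/d
t = 36 months = 1080 d
ΔV = Q × t = 756.2 m³/d × 1080 d = 8.167 × 10^5 m³
Δh = ΔV / (Sy × A) = 8.167 × 10^5 / (0.13 × 1.133 × 10^6) = 5.544 m

Δh ≈ 5.54 m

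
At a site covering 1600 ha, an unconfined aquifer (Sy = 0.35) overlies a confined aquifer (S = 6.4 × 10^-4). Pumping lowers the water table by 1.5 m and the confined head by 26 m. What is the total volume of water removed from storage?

ΔV ≈ 8.67 × 10^6 m³

A = 1600 ha = 1.6 × 10^7 m²
Unconfined: ΔV_u = Sy × A × Δh_u = 0.35 × 1.6 × 10^7 × 1.5 = 8.4 × 10^6 m³
Confined: ΔV_c = S × A × Δh_c = 6.4 × 10^-4 × 1.6 × 10^7 × 26 = 2.662 × 10^5 m³
Total ΔV = 8.4 × 10^6 + 2.662 × 10^5 = 8.666 × 10^6 m³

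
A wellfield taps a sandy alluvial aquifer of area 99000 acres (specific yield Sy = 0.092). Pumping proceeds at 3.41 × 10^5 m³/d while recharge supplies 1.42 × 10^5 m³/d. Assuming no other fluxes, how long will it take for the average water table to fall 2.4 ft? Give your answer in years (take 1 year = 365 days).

t ≈ 0.371 years

A = 99000 acres = 4.006 × 10^8 m²
Δh = 2.4 ft = 0.7315 m
ΔV = Sy × A × Δh = 0.092 × 4.006 × 10^8 × 0.7315 = 2.696 × 10^7 m³
Net withdrawal = 3.41 × 10^5 − 1.42 × 10^5 = 1.99 × 10^5 m³/d
t = ΔV / Q = 2.696 × 10^7 m³ / 1.99 × 10^5 m³/d = 135.5 d
t = 135.5 d ≈ 0.3712 years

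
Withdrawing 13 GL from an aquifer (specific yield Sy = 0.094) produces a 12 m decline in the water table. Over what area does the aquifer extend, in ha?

ΔV = 13 GL = 1.3 × 10^7 m³
A = ΔV / (Sy × Δh) = 1.3 × 10^7 / (0.094 × 12) = 1.152 × 10^7 m²
A = 1.152 × 10^7 m² = 1152 ha

A ≈ 1150 ha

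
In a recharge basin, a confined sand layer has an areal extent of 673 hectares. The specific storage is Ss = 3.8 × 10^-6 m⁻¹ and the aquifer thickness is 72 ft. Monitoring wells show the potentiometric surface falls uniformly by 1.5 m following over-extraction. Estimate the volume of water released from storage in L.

ΔV ≈ 8.42 × 10^5 L

b = 72 ft = 21.95 m
S = Ss × b = 3.8 × 10^-6 m⁻¹ × 21.95 m = 8.339 × 10^-5
A = 673 hectares = 6.73 × 10^6 m²
ΔV = S × A × Δh = 8.339 × 10^-5 × 6.73 × 10^6 m² × 1.5 m = 841.9 m³
ΔV = 841.9 m³ = 8.419 × 10^5 L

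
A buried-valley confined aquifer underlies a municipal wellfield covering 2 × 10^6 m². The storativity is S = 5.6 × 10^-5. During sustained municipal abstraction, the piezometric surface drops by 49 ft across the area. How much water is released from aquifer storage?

Δh = 49 ft = 14.94 m
ΔV = S × A × Δh = 5.6 × 10^-5 × 2 × 10^6 m² × 14.94 m = 1673 m³

ΔV ≈ 1670 m³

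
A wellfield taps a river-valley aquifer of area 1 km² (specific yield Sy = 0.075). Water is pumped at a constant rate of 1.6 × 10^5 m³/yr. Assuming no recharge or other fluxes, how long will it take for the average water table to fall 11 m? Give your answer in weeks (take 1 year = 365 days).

t ≈ 269 weeks

A = 1 km² = 1 × 10^6 m²
ΔV = Sy × A × Δh = 0.075 × 1 × 10^6 × 11 = 8.25 × 10^5 m³
Q = 1.6 × 10^5 m³/yr = 438.4 m³/d
t = ΔV / Q = 8.25 × 10^5 m³ / 438.4 m³/d = 1882 d
t = 1882 d ≈ 268.9 weeks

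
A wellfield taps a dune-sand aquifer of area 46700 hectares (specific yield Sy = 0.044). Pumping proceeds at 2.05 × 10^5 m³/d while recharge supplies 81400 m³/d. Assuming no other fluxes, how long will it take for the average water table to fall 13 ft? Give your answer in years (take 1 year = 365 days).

A = 46700 hectares = 4.67 × 10^8 m²
Δh = 13 ft = 3.962 m
ΔV = Sy × A × Δh = 0.044 × 4.67 × 10^8 × 3.962 = 8.142 × 10^7 m³
Net withdrawal = 2.05 × 10^5 − 81400 = 1.236 × 10^5 m³/d
t = ΔV / Q = 8.142 × 10^7 m³ / 1.236 × 10^5 m³/d = 658.7 d
t = 658.7 d ≈ 1.805 years

t ≈ 1.8 years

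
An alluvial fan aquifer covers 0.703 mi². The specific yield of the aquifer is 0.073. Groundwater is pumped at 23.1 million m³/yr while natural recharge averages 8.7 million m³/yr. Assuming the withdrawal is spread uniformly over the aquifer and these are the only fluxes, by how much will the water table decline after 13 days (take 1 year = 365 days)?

Δh ≈ 3.86 m

A = 0.703 mi² = 1.821 × 10^6 m²
Net abstraction = 23.1 − 8.7 = 14.4 million m³/yr
Q_net = 14.4 million m³/yr = 39450 m³/d
ΔV = Q × t = 39450 m³/d × 13 d = 5.129 × 10^5 m³
Δh = ΔV / (Sy × A) = 5.129 × 10^5 / (0.073 × 1.821 × 10^6) = 3.859 m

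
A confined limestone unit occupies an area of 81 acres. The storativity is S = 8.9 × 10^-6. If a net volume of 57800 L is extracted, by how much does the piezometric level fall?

A = 81 acres = 3.278 × 10^5 m²
ΔV = 57800 L = 57.8 m³
Δh = ΔV / (S × A) = 57.8 m³ / (8.9 × 10^-6 × 3.278 × 10^5 m²) = 19.81 m

Δh ≈ 19.8 m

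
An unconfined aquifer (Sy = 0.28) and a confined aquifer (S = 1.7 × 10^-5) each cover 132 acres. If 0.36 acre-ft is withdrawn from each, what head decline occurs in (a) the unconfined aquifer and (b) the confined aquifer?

A = 132 acres = 5.342 × 10^5 m²
ΔV = 0.36 acre-ft = 444.1 m³
Unconfined: Δh_u = ΔV/(Sy·A) = 444.1/(0.28 × 5.342 × 10^5) = 0.002969 m
Confined: Δh_c = ΔV/(S·A) = 444.1/(1.7 × 10^-5 × 5.342 × 10^5) = 48.9 m

Δh_u ≈ 0.00297 m; Δh_c ≈ 48.9 m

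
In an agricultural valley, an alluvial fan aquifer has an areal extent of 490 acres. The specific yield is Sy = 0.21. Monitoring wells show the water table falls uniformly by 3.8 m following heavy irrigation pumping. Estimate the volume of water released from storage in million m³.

ΔV ≈ 1.58 million m³

A = 490 acres = 1.983 × 10^6 m²
ΔV = Sy × A × Δh = 0.21 × 1.983 × 10^6 m² × 3.8 m = 1.582 × 10^6 m³
ΔV = 1.582 × 10^6 m³ = 1.582 million m³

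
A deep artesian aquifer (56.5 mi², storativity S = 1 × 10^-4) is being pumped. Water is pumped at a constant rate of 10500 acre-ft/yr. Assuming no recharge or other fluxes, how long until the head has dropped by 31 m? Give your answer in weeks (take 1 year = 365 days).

A = 56.5 mi² = 1.463 × 10^8 m²
ΔV = S × A × Δh = 1 × 10^-4 × 1.463 × 10^8 × 31 = 4.536 × 10^5 m³
Q = 10500 acre-ft/yr = 35480 m³/d
t = ΔV / Q = 4.536 × 10^5 m³ / 35480 m³/d = 12.78 d
t = 12.78 d ≈ 1.826 weeks

t ≈ 1.83 weeks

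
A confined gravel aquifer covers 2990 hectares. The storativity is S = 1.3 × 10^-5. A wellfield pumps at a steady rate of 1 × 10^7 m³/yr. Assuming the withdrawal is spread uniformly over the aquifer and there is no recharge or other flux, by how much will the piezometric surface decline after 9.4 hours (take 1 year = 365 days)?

Δh ≈ 27.6 m

A = 2990 hectares = 2.99 × 10^7 m²
Q = 1 × 10^7 m³/yr = 27400 m³/d
t = 9.4 hours = 0.3917 d
ΔV = Q × t = 27400 m³/d × 0.3917 d = 10730 m³
Δh = ΔV / (S × A) = 10730 / (1.3 × 10^-5 × 2.99 × 10^7) = 27.61 m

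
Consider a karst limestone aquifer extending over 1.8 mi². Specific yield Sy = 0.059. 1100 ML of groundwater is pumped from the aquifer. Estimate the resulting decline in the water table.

Δh ≈ 4 m

A = 1.8 mi² = 4.662 × 10^6 m²
ΔV = 1100 ML = 1.1 × 10^6 m³
Δh = ΔV / (Sy × A) = 1.1 × 10^6 m³ / (0.059 × 4.662 × 10^6 m²) = 3.999 m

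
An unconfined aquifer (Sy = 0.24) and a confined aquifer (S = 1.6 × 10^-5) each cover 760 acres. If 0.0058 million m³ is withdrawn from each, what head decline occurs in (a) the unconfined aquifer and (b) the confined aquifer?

Δh_u ≈ 0.00786 m; Δh_c ≈ 118 m

A = 760 acres = 3.076 × 10^6 m²
ΔV = 0.0058 million m³ = 5800 m³
Unconfined: Δh_u = ΔV/(Sy·A) = 5800/(0.24 × 3.076 × 10^6) = 0.007858 m
Confined: Δh_c = ΔV/(S·A) = 5800/(1.6 × 10^-5 × 3.076 × 10^6) = 117.9 m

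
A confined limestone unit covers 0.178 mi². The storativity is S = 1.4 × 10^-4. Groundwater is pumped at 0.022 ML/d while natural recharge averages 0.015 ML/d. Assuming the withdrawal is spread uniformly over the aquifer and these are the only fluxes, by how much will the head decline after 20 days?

A = 0.178 mi² = 4.61 × 10^5 m²
Net abstraction = 0.022 − 0.015 = 0.007 ML/d
Q_net = 0.007 ML/d = 7 m³/d
ΔV = Q × t = 7 m³/d × 20 d = 140 m³
Δh = ΔV / (S × A) = 140 / (1.4 × 10^-4 × 4.61 × 10^5) = 2.169 m

Δh ≈ 2.17 m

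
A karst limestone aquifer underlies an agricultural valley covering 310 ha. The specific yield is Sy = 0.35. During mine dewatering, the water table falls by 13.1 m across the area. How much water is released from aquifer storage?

A = 310 ha = 3.1 × 10^6 m²
ΔV = Sy × A × Δh = 0.35 × 3.1 × 10^6 m² × 13.1 m = 1.421 × 10^7 m³

ΔV ≈ 1.42 × 10^7 m³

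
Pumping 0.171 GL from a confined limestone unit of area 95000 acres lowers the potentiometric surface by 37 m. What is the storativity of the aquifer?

S ≈ 1.2 × 10^-5

A = 95000 acres = 3.845 × 10^8 m²
ΔV = 0.171 GL = 1.71 × 10^5 m³
S = ΔV / (A × Δh) = 1.71 × 10^5 m³ / (3.845 × 10^8 m² × 37 m) = 1.202 × 10^-5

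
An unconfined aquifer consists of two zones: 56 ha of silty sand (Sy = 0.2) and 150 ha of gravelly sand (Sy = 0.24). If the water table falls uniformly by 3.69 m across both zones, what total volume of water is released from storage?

ΔV ≈ 1.74 × 10^6 m³

A₁ = 56 ha = 5.6 × 10^5 m²; A₂ = 150 ha = 1.5 × 10^6 m²
ΔV₁ = 0.2 × 5.6 × 10^5 × 3.69 = 4.133 × 10^5 m³
ΔV₂ = 0.24 × 1.5 × 10^6 × 3.69 = 1.328 × 10^6 m³
ΔV = ΔV₁ + ΔV₂ = 1.742 × 10^6 m³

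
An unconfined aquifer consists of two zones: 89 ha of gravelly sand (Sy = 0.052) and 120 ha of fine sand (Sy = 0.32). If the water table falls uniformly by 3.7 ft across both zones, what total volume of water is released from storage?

A₁ = 89 ha = 8.9 × 10^5 m²; A₂ = 120 ha = 1.2 × 10^6 m²
Δh = 3.7 ft = 1.128 m
ΔV₁ = 0.052 × 8.9 × 10^5 × 1.128 = 52190 m³
ΔV₂ = 0.32 × 1.2 × 10^6 × 1.128 = 4.331 × 10^5 m³
ΔV = ΔV₁ + ΔV₂ = 4.853 × 10^5 m³

ΔV ≈ 4.85 × 10^5 m³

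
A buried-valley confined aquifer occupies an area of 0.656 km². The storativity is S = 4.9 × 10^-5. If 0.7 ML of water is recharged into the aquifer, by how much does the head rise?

A = 0.656 km² = 6.56 × 10^5 m²
ΔV = 0.7 ML = 700 m³
Δh = ΔV / (S × A) = 700 m³ / (4.9 × 10^-5 × 6.56 × 10^5 m²) = 21.78 m

Δh ≈ 21.8 m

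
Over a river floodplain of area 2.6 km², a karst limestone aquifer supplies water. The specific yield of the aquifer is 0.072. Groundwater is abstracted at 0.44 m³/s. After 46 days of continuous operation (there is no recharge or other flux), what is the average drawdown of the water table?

Δh ≈ 9.34 m

A = 2.6 km² = 2.6 × 10^6 m²
Q = 0.44 m³/s = 38020 m³/d
ΔV = Q × t = 38020 m³/d × 46 d = 1.749 × 10^6 m³
Δh = ΔV / (Sy × A) = 1.749 × 10^6 / (0.072 × 2.6 × 10^6) = 9.342 m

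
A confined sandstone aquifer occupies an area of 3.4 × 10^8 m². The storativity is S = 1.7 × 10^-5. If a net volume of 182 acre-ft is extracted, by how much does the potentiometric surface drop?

Δh ≈ 38.8 m

ΔV = 182 acre-ft = 2.245 × 10^5 m³
Δh = ΔV / (S × A) = 2.245 × 10^5 m³ / (1.7 × 10^-5 × 3.4 × 10^8 m²) = 38.84 m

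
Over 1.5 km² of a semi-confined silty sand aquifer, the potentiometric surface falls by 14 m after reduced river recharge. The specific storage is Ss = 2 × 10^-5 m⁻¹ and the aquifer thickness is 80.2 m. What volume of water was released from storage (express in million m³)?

S = Ss × b = 2 × 10^-5 m⁻¹ × 80.2 m = 1.604 × 10^-3
A = 1.5 km² = 1.5 × 10^6 m²
ΔV = S × A × Δh = 0.001604 × 1.5 × 10^6 m² × 14 m = 33680 m³
ΔV = 33680 m³ = 0.03368 million m³

ΔV ≈ 0.0337 million m³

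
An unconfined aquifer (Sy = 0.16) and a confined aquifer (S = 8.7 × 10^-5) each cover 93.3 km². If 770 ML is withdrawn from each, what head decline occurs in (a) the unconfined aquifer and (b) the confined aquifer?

Δh_u ≈ 0.0516 m; Δh_c ≈ 94.9 m

A = 93.3 km² = 9.33 × 10^7 m²
ΔV = 770 ML = 7.7 × 10^5 m³
Unconfined: Δh_u = ΔV/(Sy·A) = 7.7 × 10^5/(0.16 × 9.33 × 10^7) = 0.05158 m
Confined: Δh_c = ΔV/(S·A) = 7.7 × 10^5/(8.7 × 10^-5 × 9.33 × 10^7) = 94.86 m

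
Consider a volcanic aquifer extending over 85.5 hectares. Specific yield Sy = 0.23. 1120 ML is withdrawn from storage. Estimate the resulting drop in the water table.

A = 85.5 hectares = 8.55 × 10^5 m²
ΔV = 1120 ML = 1.12 × 10^6 m³
Δh = ΔV / (Sy × A) = 1.12 × 10^6 m³ / (0.23 × 8.55 × 10^5 m²) = 5.695 m

Δh ≈ 5.7 m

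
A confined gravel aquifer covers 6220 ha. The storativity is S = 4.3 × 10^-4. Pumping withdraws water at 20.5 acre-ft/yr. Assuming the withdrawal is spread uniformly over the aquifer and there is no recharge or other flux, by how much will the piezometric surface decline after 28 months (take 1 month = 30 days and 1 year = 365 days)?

A = 6220 ha = 6.22 × 10^7 m²
Q = 20.5 acre-ft/yr = 69.28 m³/d
t = 28 months = 840 d
ΔV = Q × t = 69.28 m³/d × 840 d = 58190 m³
Δh = ΔV / (S × A) = 58190 / (4.3 × 10^-4 × 6.22 × 10^7) = 2.176 m

Δh ≈ 2.18 m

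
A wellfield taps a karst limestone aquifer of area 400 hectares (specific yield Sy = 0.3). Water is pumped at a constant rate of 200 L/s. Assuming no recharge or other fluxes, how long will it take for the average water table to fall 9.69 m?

A = 400 hectares = 4 × 10^6 m²
ΔV = Sy × A × Δh = 0.3 × 4 × 10^6 × 9.69 = 1.163 × 10^7 m³
Q = 200 L/s = 17280 m³/d
t = ΔV / Q = 1.163 × 10^7 m³ / 17280 m³/d = 672.9 d

t ≈ 673 days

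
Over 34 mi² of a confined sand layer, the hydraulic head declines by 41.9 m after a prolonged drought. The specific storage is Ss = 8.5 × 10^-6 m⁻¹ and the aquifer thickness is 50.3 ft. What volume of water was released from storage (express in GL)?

b = 50.3 ft = 15.33 m
S = Ss × b = 8.5 × 10^-6 m⁻¹ × 15.33 m = 1.303 × 10^-4
A = 34 mi² = 8.806 × 10^7 m²
ΔV = S × A × Δh = 1.303 × 10^-4 × 8.806 × 10^7 m² × 41.9 m = 4.808 × 10^5 m³
ΔV = 4.808 × 10^5 m³ = 0.4808 GL

ΔV ≈ 0.481 GL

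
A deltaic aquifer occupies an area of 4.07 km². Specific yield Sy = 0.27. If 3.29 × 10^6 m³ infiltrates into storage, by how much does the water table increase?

A = 4.07 km² = 4.07 × 10^6 m²
Δh = ΔV / (Sy × A) = 3.29 × 10^6 m³ / (0.27 × 4.07 × 10^6 m²) = 2.994 m

Δh ≈ 2.99 m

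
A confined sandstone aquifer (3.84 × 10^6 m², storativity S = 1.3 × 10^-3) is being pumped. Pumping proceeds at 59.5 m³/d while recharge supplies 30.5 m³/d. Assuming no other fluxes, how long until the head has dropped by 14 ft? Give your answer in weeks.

Δh = 14 ft = 4.267 m
ΔV = S × A × Δh = 0.0013 × 3.84 × 10^6 × 4.267 = 21300 m³
Net withdrawal = 59.5 − 30.5 = 29 m³/d
t = ΔV / Q = 21300 m³ / 29 m³/d = 734.5 d
t = 734.5 d ≈ 104.9 weeks

t ≈ 105 weeks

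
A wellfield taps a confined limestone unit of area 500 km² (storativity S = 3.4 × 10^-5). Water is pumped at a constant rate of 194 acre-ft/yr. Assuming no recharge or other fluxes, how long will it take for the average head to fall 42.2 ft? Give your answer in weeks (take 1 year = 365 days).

t ≈ 47.6 weeks

A = 500 km² = 5 × 10^8 m²
Δh = 42.2 ft = 12.86 m
ΔV = S × A × Δh = 3.4 × 10^-5 × 5 × 10^8 × 12.86 = 2.187 × 10^5 m³
Q = 194 acre-ft/yr = 655.6 m³/d
t = ΔV / Q = 2.187 × 10^5 m³ / 655.6 m³/d = 333.5 d
t = 333.5 d ≈ 47.65 weeks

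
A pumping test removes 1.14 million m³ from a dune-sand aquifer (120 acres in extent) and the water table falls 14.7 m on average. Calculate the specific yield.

Sy ≈ 0.16

A = 120 acres = 4.856 × 10^5 m²
ΔV = 1.14 million m³ = 1.14 × 10^6 m³
Sy = ΔV / (A × Δh) = 1.14 × 10^6 m³ / (4.856 × 10^5 m² × 14.7 m) = 0.1597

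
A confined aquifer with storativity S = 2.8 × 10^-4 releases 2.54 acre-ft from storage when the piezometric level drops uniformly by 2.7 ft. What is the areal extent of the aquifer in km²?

Δh = 2.7 ft = 0.823 m
ΔV = 2.54 acre-ft = 3133 m³
A = ΔV / (S × Δh) = 3133 / (2.8 × 10^-4 × 0.823) = 1.36 × 10^7 m²
A = 1.36 × 10^7 m² = 13.6 km²

A ≈ 13.6 km²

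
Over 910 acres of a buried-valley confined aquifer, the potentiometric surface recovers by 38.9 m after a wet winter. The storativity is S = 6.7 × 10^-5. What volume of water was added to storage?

ΔV ≈ 9600 m³

A = 910 acres = 3.683 × 10^6 m²
ΔV = S × A × Δh = 6.7 × 10^-5 × 3.683 × 10^6 m² × 38.9 m = 9598 m³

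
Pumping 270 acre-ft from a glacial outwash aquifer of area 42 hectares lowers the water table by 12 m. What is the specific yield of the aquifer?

Sy ≈ 0.066

A = 42 hectares = 4.2 × 10^5 m²
ΔV = 270 acre-ft = 3.33 × 10^5 m³
Sy = ΔV / (A × Δh) = 3.33 × 10^5 m³ / (4.2 × 10^5 m² × 12 m) = 0.06608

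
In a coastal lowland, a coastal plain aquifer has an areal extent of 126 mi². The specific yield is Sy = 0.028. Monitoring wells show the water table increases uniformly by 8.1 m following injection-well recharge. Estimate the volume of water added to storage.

A = 126 mi² = 3.263 × 10^8 m²
ΔV = Sy × A × Δh = 0.028 × 3.263 × 10^8 m² × 8.1 m = 7.401 × 10^7 m³

ΔV ≈ 7.4 × 10^7 m³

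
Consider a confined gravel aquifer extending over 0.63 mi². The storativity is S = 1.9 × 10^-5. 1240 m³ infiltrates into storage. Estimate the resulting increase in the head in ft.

A = 0.63 mi² = 1.632 × 10^6 m²
Δh = ΔV / (S × A) = 1240 m³ / (1.9 × 10^-5 × 1.632 × 10^6 m²) = 40 m
Δh = 40 m = 131.2 ft

Δh ≈ 131 ft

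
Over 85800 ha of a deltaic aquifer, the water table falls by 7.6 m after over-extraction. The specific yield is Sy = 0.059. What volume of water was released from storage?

ΔV ≈ 3.85 × 10^8 m³

A = 85800 ha = 8.58 × 10^8 m²
ΔV = Sy × A × Δh = 0.059 × 8.58 × 10^8 m² × 7.6 m = 3.847 × 10^8 m³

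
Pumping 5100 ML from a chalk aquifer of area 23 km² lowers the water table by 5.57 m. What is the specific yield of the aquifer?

A = 23 km² = 2.3 × 10^7 m²
ΔV = 5100 ML = 5.1 × 10^6 m³
Sy = ΔV / (A × Δh) = 5.1 × 10^6 m³ / (2.3 × 10^7 m² × 5.57 m) = 0.03981

Sy ≈ 0.04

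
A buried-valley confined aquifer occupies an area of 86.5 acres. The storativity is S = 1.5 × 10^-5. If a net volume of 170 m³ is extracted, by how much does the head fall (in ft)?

Δh ≈ 106 ft

A = 86.5 acres = 3.501 × 10^5 m²
Δh = ΔV / (S × A) = 170 m³ / (1.5 × 10^-5 × 3.501 × 10^5 m²) = 32.38 m
Δh = 32.38 m = 106.2 ft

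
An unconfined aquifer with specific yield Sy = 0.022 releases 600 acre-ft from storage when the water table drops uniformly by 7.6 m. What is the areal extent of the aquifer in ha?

A ≈ 443 ha

ΔV = 600 acre-ft = 7.401 × 10^5 m³
A = ΔV / (Sy × Δh) = 7.401 × 10^5 / (0.022 × 7.6) = 4.426 × 10^6 m²
A = 4.426 × 10^6 m² = 442.6 ha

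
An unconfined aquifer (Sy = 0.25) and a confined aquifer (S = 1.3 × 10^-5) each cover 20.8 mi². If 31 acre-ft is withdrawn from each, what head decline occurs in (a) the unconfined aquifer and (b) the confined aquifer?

A = 20.8 mi² = 5.387 × 10^7 m²
ΔV = 31 acre-ft = 38240 m³
Unconfined: Δh_u = ΔV/(Sy·A) = 38240/(0.25 × 5.387 × 10^7) = 0.002839 m
Confined: Δh_c = ΔV/(S·A) = 38240/(1.3 × 10^-5 × 5.387 × 10^7) = 54.6 m

Δh_u ≈ 0.00284 m; Δh_c ≈ 54.6 m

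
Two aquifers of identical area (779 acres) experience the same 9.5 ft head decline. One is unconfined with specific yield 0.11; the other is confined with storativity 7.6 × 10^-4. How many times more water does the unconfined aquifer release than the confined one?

A = 779 acres = 3.153 × 10^6 m²
Δh = 9.5 ft = 2.896 m
Unconfined: ΔV_u = Sy × A × Δh = 0.11 × 3.153 × 10^6 × 2.896 = 1.004 × 10^6 m³
Confined: ΔV_c = S × A × Δh = 7.6 × 10^-4 × 3.153 × 10^6 × 2.896 = 6938 m³
Ratio = ΔV_u / ΔV_c = Sy / S = 0.11 / 7.6 × 10^-4 = 144.7

ΔV_u / ΔV_c ≈ 145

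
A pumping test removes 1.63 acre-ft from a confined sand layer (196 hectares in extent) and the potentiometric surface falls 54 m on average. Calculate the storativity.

A = 196 hectares = 1.96 × 10^6 m²
ΔV = 1.63 acre-ft = 2011 m³
S = ΔV / (A × Δh) = 2011 m³ / (1.96 × 10^6 m² × 54 m) = 1.9 × 10^-5

S ≈ 1.9 × 10^-5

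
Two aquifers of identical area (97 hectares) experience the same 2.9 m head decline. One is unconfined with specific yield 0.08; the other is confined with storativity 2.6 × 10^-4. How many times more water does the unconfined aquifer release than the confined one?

A = 97 hectares = 9.7 × 10^5 m²
Unconfined: ΔV_u = Sy × A × Δh = 0.08 × 9.7 × 10^5 × 2.9 = 2.25 × 10^5 m³
Confined: ΔV_c = S × A × Δh = 2.6 × 10^-4 × 9.7 × 10^5 × 2.9 = 731.4 m³
Ratio = ΔV_u / ΔV_c = Sy / S = 0.08 / 2.6 × 10^-4 = 307.7

ΔV_u / ΔV_c ≈ 308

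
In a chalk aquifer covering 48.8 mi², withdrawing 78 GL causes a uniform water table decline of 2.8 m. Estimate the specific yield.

Sy ≈ 0.22

A = 48.8 mi² = 1.264 × 10^8 m²
ΔV = 78 GL = 7.8 × 10^7 m³
Sy = ΔV / (A × Δh) = 7.8 × 10^7 m³ / (1.264 × 10^8 m² × 2.8 m) = 0.2204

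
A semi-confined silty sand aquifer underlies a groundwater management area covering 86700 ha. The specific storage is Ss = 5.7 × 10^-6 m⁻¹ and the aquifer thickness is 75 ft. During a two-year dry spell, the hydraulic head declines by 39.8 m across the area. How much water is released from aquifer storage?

b = 75 ft = 22.86 m
S = Ss × b = 5.7 × 10^-6 m⁻¹ × 22.86 m = 1.303 × 10^-4
A = 86700 ha = 8.67 × 10^8 m²
ΔV = S × A × Δh = 1.303 × 10^-4 × 8.67 × 10^8 m² × 39.8 m = 4.496 × 10^6 m³

ΔV ≈ 4.5 × 10^6 m³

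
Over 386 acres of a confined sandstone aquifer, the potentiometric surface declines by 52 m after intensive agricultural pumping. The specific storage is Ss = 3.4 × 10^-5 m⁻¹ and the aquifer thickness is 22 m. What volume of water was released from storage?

ΔV ≈ 60800 m³

S = Ss × b = 3.4 × 10^-5 m⁻¹ × 22 m = 7.48 × 10^-4
A = 386 acres = 1.562 × 10^6 m²
ΔV = S × A × Δh = 7.48 × 10^-4 × 1.562 × 10^6 m² × 52 m = 60760 m³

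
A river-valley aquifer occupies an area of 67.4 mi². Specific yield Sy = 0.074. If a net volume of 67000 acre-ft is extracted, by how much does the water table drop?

Δh ≈ 6.4 m

A = 67.4 mi² = 1.746 × 10^8 m²
ΔV = 67000 acre-ft = 8.264 × 10^7 m³
Δh = ΔV / (Sy × A) = 8.264 × 10^7 m³ / (0.074 × 1.746 × 10^8 m²) = 6.398 m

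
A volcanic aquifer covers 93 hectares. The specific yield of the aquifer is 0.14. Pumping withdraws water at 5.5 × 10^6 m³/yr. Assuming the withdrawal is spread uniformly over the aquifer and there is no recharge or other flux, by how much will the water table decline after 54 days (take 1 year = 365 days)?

Δh ≈ 6.25 m

A = 93 hectares = 9.3 × 10^5 m²
Q = 5.5 × 10^6 m³/yr = 15070 m³/d
ΔV = Q × t = 15070 m³/d × 54 d = 8.137 × 10^5 m³
Δh = ΔV / (Sy × A) = 8.137 × 10^5 / (0.14 × 9.3 × 10^5) = 6.25 m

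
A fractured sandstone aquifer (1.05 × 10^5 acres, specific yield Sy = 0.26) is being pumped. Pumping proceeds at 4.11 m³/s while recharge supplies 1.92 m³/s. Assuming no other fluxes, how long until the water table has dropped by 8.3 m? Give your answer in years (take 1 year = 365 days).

A = 1.05 × 10^5 acres = 4.249 × 10^8 m²
ΔV = Sy × A × Δh = 0.26 × 4.249 × 10^8 × 8.3 = 9.17 × 10^8 m³
Net withdrawal = 4.11 − 1.92 = 2.19 m³/s = 1.892 × 10^5 m³/d
t = ΔV / Q = 9.17 × 10^8 m³ / 1.892 × 10^5 m³/d = 4846 d
t = 4846 d ≈ 13.28 years

t ≈ 13.3 years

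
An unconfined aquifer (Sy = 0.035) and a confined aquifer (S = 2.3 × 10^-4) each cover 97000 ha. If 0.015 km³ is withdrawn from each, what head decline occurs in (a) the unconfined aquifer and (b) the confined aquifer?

Δh_u ≈ 0.442 m; Δh_c ≈ 67.2 m

A = 97000 ha = 9.7 × 10^8 m²
ΔV = 0.015 km³ = 1.5 × 10^7 m³
Unconfined: Δh_u = ΔV/(Sy·A) = 1.5 × 10^7/(0.035 × 9.7 × 10^8) = 0.4418 m
Confined: Δh_c = ΔV/(S·A) = 1.5 × 10^7/(2.3 × 10^-4 × 9.7 × 10^8) = 67.23 m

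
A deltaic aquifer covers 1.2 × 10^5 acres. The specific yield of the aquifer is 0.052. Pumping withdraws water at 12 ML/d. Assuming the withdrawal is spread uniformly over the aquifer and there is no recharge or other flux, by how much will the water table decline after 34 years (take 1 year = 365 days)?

Δh ≈ 5.9 m

A = 1.2 × 10^5 acres = 4.856 × 10^8 m²
Q = 12 ML/d = 12000 m³/d
t = 34 years = 12410 d
ΔV = Q × t = 12000 m³/d × 12410 d = 1.489 × 10^8 m³
Δh = ΔV / (Sy × A) = 1.489 × 10^8 / (0.052 × 4.856 × 10^8) = 5.897 m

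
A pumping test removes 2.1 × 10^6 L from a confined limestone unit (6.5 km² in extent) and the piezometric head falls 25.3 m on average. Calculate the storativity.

A = 6.5 km² = 6.5 × 10^6 m²
ΔV = 2.1 × 10^6 L = 2100 m³
S = ΔV / (A × Δh) = 2100 m³ / (6.5 × 10^6 m² × 25.3 m) = 1.277 × 10^-5

S ≈ 1.3 × 10^-5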